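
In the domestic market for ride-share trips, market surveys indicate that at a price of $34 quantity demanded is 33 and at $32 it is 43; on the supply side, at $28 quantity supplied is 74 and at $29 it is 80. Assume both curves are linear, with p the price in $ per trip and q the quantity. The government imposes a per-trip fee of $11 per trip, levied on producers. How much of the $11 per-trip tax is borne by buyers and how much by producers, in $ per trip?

Demand slope: (43 − 33)/(32 − 34) = -5, so qd = 203 − 5p.
Supply slope: (80 − 74)/(29 − 28) = 6, so qs = 6p − 94.
Without the tax, 203 − 5p = 6p − 94 gives 11p = 297, so p* = $27 and q* = 68.
With the tax collected from producers, supply shifts: qs = 6(p − 11) − 94.
New equilibrium: buyers pay $33, producers receive $22, q = 38. (Wedge: pb − ps = 11.)
Burden on buyers: $6; on producers: $5. (They sum to $11.)
The less price-elastic side of the market bears the larger share of a per-unit tax.

Buyers bear $6 per trip; producers bear $5 per trip.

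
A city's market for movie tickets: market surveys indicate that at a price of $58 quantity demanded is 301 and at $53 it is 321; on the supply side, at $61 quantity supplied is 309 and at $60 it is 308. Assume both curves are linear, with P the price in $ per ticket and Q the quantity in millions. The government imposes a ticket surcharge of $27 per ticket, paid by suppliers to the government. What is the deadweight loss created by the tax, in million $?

Deadweight loss = $291.6 million.

Demand slope: (321 − 301)/(53 − 58) = -4, so Qd = 533 − 4P.
Supply slope: (308 − 309)/(60 − 61) = 1, so Qs = P + 248.
Before the tax: set 533 − 4P = P + 248 → P* = $57, Q* = 305.
With the tax collected from suppliers, supply shifts: Qs = (P − 27) + 248.
Solving gives Q = 283.4 with buyers paying $62.4 and suppliers receiving $35.4 (the $27 wedge).
Quantity falls by |ΔQ| = |305 − 283.4| = 21.6.
DWL = ½ · t · |ΔQ| = ½ · 27 · 21.6 = $291.6.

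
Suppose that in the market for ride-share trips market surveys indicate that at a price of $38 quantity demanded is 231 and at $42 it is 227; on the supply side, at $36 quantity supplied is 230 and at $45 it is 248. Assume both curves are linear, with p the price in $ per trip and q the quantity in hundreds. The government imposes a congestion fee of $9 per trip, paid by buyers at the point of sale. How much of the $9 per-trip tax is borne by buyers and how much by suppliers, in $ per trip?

Demand slope: (227 − 231)/(42 − 38) = -1, so qd = 269 − p.
Supply slope: (248 − 230)/(45 − 36) = 2, so qs = 2p + 158.
Before the tax: set 269 − p = 2p + 158 → p* = $37, q* = 232.
With the tax collected from buyers, demand (in seller-price terms) shifts: qd = 269 − (p + 9).
Solving gives q = 226 with buyers paying $43 and suppliers receiving $34 (the $9 wedge).
Burden on buyers: $6; on suppliers: $3. (They sum to $9.)
The less price-elastic side of the market bears the larger share of a per-unit tax.

Buyers bear $6 per trip; suppliers bear $3 per trip.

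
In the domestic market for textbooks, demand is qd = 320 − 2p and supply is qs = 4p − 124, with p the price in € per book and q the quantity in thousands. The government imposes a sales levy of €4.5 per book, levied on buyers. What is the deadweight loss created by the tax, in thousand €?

Without the tax, 320 − 2p = 4p − 124 gives 6p = 444, so p* = €74 and q* = 172.
With the tax collected from buyers, demand (in seller-price terms) shifts: qd = 320 − 2(p + 4.5).
Solving gives q = 166 with buyers paying €77 and sellers receiving €72.5 (the €4.5 wedge).
Quantity falls by |ΔQ| = |172 − 166| = 6.
DWL = ½ · t · |ΔQ| = ½ · 4.5 · 6 = €13.5.

Deadweight loss = €13.5 thousand.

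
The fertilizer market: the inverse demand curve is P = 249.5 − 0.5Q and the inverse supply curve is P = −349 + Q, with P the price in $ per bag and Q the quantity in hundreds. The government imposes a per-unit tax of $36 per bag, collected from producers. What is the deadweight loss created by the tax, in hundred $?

Rewrite in direct form: Qd = 499 − 2P and Qs = P + 349.
Without the tax, 499 − 2P = P + 349 gives 3P = 150, so P* = $50 and Q* = 399.
With the tax collected from producers, supply shifts: Qs = (P − 36) + 349.
Solving gives Q = 375 with buyers paying $62 and producers receiving $26 (the $36 wedge).
Quantity falls by |ΔQ| = |399 − 375| = 24.
DWL = ½ · t · |ΔQ| = ½ · 36 · 24 = $432.

Deadweight loss = $432 hundred.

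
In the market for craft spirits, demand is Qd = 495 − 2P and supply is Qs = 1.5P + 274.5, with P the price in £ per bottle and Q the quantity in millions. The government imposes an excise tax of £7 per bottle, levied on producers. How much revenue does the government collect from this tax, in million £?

Tax revenue = £2541 million.

Before the tax: set 495 − 2P = 1.5P + 274.5 → P* = £63, Q* = 369.
With the tax collected from producers, supply shifts: Qs = 1.5(P − 7) + 274.5.
Solving gives Q = 363 with buyers paying £66 and producers receiving £59 (the £7 wedge).
Revenue = t · Q = 7 · 363 = £2541.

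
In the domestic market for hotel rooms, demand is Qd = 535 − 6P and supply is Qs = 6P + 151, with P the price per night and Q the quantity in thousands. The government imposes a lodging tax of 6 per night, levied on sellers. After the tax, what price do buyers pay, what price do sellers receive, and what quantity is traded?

Without the tax, 535 − 6P = 6P + 151 gives 12P = 384, so P* = 32 and Q* = 343.
With the tax collected from sellers, supply shifts: Qs = 6(P − 6) + 151.
New equilibrium: buyers pay 35, sellers receive 29, Q = 325. (Wedge: Pb − Ps = 6.)

Buyers pay 35; sellers receive 29; quantity = 325.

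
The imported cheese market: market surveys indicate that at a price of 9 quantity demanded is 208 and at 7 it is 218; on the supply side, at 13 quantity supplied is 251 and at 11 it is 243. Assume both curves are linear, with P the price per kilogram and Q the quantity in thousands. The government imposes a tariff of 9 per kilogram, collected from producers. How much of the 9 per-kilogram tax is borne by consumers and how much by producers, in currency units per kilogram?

Demand slope: (218 − 208)/(7 − 9) = -5, so Qd = 253 − 5P.
Supply slope: (243 − 251)/(11 − 13) = 4, so Qs = 4P + 199.
Before the tax: set 253 − 5P = 4P + 199 → P* = 6, Q* = 223.
With the tax collected from producers, supply shifts: Qs = 4(P − 9) + 199.
Solving gives Q = 203 with consumers paying 10 and producers receiving 1 (the 9 wedge).
Burden on consumers: 4; on producers: 5. (They sum to 9.)
The less price-elastic side of the market bears the larger share of a per-unit tax.

Consumers bear 4 per kilogram; producers bear 5 per kilogram.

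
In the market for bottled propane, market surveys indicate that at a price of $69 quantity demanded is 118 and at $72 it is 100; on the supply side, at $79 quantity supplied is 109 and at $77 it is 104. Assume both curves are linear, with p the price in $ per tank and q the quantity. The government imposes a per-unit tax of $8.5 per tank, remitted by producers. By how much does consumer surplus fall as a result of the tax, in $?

Consumer surplus falls by $216.25.

Demand slope: (100 − 118)/(72 − 69) = -6, so qd = 532 − 6p.
Supply slope: (104 − 109)/(77 − 79) = 2.5, so qs = 2.5p − 88.5.
Before the tax: set 532 − 6p = 2.5p − 88.5 → p* = $73, q* = 94.
With the tax collected from producers, supply shifts: qs = 2.5(p − 8.5) − 88.5.
Solving gives q = 79 with buyers paying $75.5 and producers receiving $67 (the $8.5 wedge).
ΔCS is the trapezoid between Q = 79 and Q = 94 of height $2.5: ½ · (94 + 79) · 2.5 = $216.25.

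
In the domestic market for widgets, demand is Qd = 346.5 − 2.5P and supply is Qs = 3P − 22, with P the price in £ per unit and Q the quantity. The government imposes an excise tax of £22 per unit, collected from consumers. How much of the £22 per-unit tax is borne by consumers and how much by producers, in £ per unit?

Without the tax, 346.5 − 2.5P = 3P − 22 gives 5.5P = 368.5, so P* = £67 and Q* = 179.
With the tax collected from consumers, demand (in seller-price terms) shifts: Qd = 346.5 − 2.5(P + 22).
Solving gives Q = 149 with consumers paying £79 and producers receiving £57 (the £22 wedge).
Burden on consumers: £12; on producers: £10. (They sum to £22.)

Consumers bear £12 per unit; producers bear £10 per unit.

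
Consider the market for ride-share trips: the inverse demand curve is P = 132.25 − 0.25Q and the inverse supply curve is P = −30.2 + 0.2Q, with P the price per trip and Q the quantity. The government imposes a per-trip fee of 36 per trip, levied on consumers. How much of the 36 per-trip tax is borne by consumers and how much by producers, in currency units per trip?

Inverting to Q(P) form: Qd = 529 − 4P; Qs = 5P + 151.
Without the tax, 529 − 4P = 5P + 151 gives 9P = 378, so P* = 42 and Q* = 361.
With the tax collected from consumers, demand (in seller-price terms) shifts: Qd = 529 − 4(P + 36).
Solving gives Q = 281 with consumers paying 62 and producers receiving 26 (the 36 wedge).
Burden on consumers: 20; on producers: 16. (They sum to 36.)
The less price-elastic side of the market bears the larger share of a per-unit tax.

Consumers bear 20 per trip; producers bear 16 per trip.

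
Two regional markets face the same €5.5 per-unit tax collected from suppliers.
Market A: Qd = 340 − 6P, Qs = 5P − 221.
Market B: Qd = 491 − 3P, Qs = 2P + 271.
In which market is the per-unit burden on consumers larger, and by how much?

Market A: pre-tax P* = €51, Q* = 34; post-tax Q = 19; per-unit burden on consumers = €2.5.
Market B: pre-tax P* = €44, Q* = 359; post-tax Q = 352.4; per-unit burden on consumers = €2.2.
Difference: €2.5 vs €2.2 → market A is larger by €0.3.

Market A, by €0.3.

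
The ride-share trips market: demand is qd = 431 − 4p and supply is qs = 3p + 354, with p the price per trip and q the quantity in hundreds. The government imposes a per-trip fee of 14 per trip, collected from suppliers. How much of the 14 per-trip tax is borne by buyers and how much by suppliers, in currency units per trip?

Buyers bear 6 per trip; suppliers bear 8 per trip.

Before the tax: set 431 − 4p = 3p + 354 → p* = 11, q* = 387.
With the tax collected from suppliers, supply shifts: qs = 3(p − 14) + 354.
New equilibrium: buyers pay 17, suppliers receive 3, q = 363. (Wedge: pb − ps = 14.)
Burden on buyers: 6; on suppliers: 8. (They sum to 14.)
The less price-elastic side of the market bears the larger share of a per-unit tax.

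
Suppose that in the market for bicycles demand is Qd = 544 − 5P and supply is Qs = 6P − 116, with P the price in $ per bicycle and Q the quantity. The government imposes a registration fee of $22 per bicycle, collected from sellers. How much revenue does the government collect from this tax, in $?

Without the tax, 544 − 5P = 6P − 116 gives 11P = 660, so P* = $60 and Q* = 244.
With the tax collected from sellers, supply shifts: Qs = 6(P − 22) − 116.
New equilibrium: consumers pay $72, sellers receive $50, Q = 184. (Wedge: Pb − Ps = 22.)
Revenue = t · Q = 22 · 184 = $4048.

Tax revenue = $4048.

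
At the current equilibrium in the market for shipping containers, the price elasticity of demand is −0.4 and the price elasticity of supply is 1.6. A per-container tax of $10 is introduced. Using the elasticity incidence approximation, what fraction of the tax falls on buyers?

Buyers' share ≈ 0.8.

Incidence ratio: buyers' share ≈ εs / (εs + |εd|) = 1.6 / (1.6 + 0.4) = 0.8.
Supply is the more elastic side, so buyers bear the larger share.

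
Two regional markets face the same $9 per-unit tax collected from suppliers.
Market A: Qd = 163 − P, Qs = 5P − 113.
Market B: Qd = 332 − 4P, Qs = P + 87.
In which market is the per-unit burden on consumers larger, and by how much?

Market A: pre-tax P* = $46, Q* = 117; post-tax Q = 109.5; per-unit burden on consumers = $7.5.
Market B: pre-tax P* = $49, Q* = 136; post-tax Q = 128.8; per-unit burden on consumers = $1.8.
Difference: $7.5 vs $1.8 → market A is larger by $5.7.

Market A, by $5.7.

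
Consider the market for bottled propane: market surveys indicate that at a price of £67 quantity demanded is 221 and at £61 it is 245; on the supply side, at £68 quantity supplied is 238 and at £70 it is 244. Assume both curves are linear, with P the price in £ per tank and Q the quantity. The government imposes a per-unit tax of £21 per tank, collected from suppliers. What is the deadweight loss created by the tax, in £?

Deadweight loss = £378.

Demand slope: (245 − 221)/(61 − 67) = -4, so Qd = 489 − 4P.
Supply slope: (244 − 238)/(70 − 68) = 3, so Qs = 3P + 34.
Before the tax: set 489 − 4P = 3P + 34 → P* = £65, Q* = 229.
With the tax collected from suppliers, supply shifts: Qs = 3(P − 21) + 34.
Solving gives Q = 193 with consumers paying £74 and suppliers receiving £53 (the £21 wedge).
Quantity falls by |ΔQ| = |229 − 193| = 36.
DWL = ½ · t · |ΔQ| = ½ · 21 · 36 = £378.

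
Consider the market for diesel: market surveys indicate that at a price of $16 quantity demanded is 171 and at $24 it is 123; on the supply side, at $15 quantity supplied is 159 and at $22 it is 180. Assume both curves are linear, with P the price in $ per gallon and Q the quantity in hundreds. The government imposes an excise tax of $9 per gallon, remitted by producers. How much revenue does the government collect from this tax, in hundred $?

Tax revenue = $1323 hundred.

Demand slope: (123 − 171)/(24 − 16) = -6, so Qd = 267 − 6P.
Supply slope: (180 − 159)/(22 − 15) = 3, so Qs = 3P + 114.
Without the tax, 267 − 6P = 3P + 114 gives 9P = 153, so P* = $17 and Q* = 165.
With the tax collected from producers, supply shifts: Qs = 3(P − 9) + 114.
Solving gives Q = 147 with consumers paying $20 and producers receiving $11 (the $9 wedge).
Revenue = t · Q = 9 · 147 = $1323.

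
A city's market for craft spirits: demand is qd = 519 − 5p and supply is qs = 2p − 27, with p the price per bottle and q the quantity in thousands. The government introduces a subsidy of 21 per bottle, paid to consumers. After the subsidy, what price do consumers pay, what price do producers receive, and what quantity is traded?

Consumers pay 72; producers receive 93; quantity = 159.

Before the subsidy: set 519 − 5p = 2p − 27 → p* = 78, q* = 129.
With a per-unit subsidy paid to consumers, each effectively pays p − 21, so demand becomes qd = 519 − 5(p − 21).
New equilibrium: consumers pay 72, producers receive 93, q = 159. (Wedge: pb − ps = −21.)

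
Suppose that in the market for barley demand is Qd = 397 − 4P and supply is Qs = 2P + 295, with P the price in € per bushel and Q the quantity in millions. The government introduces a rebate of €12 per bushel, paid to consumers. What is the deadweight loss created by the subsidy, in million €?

Deadweight loss = €96 million.

Without the subsidy, 397 − 4P = 2P + 295 gives 6P = 102, so P* = €17 and Q* = 329.
With a per-unit subsidy paid to consumers, each effectively pays P − 12, so demand becomes Qd = 397 − 4(P − 12).
Solving gives Q = 345 with consumers paying €13 and suppliers receiving €25 (the €12 wedge).
Quantity rises by |ΔQ| = |329 − 345| = 16.
DWL = ½ · t · |ΔQ| = ½ · 12 · 16 = €96.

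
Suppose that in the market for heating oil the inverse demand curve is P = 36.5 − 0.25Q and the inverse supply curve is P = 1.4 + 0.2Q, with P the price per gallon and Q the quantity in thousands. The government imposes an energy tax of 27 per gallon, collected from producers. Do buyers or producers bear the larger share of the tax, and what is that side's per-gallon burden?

Rewrite in direct form: Qd = 146 − 4P and Qs = 5P − 7.
Without the tax, 146 − 4P = 5P − 7 gives 9P = 153, so P* = 17 and Q* = 78.
With the tax collected from producers, supply shifts: Qs = 5(P − 27) − 7.
New equilibrium: buyers pay 32, producers receive 5, Q = 18. (Wedge: Pb − Ps = 27.)
Per-gallon burden: buyers 15, producers 12.
Buyers take the larger share because demand is less price-elastic here (demand slope 4 vs supply slope 5).
The less price-elastic side of the market bears the larger share of a per-unit tax.

Buyers bear the larger share: 15 per gallon.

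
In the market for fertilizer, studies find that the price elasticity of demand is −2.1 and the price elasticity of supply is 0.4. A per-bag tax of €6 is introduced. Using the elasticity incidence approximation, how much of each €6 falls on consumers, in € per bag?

Consumers bear ≈ €0.96 per bag.

Incidence ratio: consumers' share ≈ εs / (εs + |εd|) = 0.4 / (0.4 + 2.1) = 0.16.
So consumers bear ≈ 0.16 × €6 = €0.96; producers bear €5.04.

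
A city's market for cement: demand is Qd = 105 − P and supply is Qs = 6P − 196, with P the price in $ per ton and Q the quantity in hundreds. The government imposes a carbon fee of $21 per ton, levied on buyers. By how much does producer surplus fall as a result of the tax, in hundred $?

Before the tax: set 105 − P = 6P − 196 → P* = $43, Q* = 62.
With the tax collected from buyers, demand (in seller-price terms) shifts: Qd = 105 − (P + 21).
Solving gives Q = 44 with buyers paying $61 and suppliers receiving $40 (the $21 wedge).
ΔPS is the trapezoid between Q = 44 and Q = 62 of height $3: ½ · (62 + 44) · 3 = $159.

Producer surplus falls by $159 hundred.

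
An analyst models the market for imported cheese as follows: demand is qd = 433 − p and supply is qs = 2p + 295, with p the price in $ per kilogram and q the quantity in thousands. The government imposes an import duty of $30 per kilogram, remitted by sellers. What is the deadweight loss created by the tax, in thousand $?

Deadweight loss = $300 thousand.

Before the tax: set 433 − p = 2p + 295 → p* = $46, q* = 387.
With the tax collected from sellers, supply shifts: qs = 2(p − 30) + 295.
New equilibrium: consumers pay $66, sellers receive $36, q = 367. (Wedge: pb − ps = 30.)
Quantity falls by |ΔQ| = |387 − 367| = 20.
DWL = ½ · t · |ΔQ| = ½ · 30 · 20 = $300.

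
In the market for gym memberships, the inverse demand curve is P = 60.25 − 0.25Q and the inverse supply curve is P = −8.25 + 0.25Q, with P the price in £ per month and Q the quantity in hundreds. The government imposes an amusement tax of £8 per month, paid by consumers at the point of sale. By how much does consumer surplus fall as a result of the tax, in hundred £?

Inverting to Q(P) form: Qd = 241 − 4P; Qs = 4P + 33.
Without the tax, 241 − 4P = 4P + 33 gives 8P = 208, so P* = £26 and Q* = 137.
With the tax collected from consumers, demand (in seller-price terms) shifts: Qd = 241 − 4(P + 8).
New equilibrium: consumers pay £30, producers receive £22, Q = 121. (Wedge: Pb − Ps = 8.)
ΔCS is the trapezoid between Q = 121 and Q = 137 of height £4: ½ · (137 + 121) · 4 = £516.

Consumer surplus falls by £516 hundred.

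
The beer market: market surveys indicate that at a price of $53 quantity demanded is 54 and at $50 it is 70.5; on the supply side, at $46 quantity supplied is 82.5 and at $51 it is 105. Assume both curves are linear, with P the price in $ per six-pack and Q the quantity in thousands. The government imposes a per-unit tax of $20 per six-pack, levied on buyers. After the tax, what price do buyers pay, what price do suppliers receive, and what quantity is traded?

Buyers pay $56; suppliers receive $36; quantity = 37.5.

Demand slope: (70.5 − 54)/(50 − 53) = -5.5, so Qd = 345.5 − 5.5P.
Supply slope: (105 − 82.5)/(51 − 46) = 4.5, so Qs = 4.5P − 124.5.
Before the tax: set 345.5 − 5.5P = 4.5P − 124.5 → P* = $47, Q* = 87.
With the tax collected from buyers, demand (in seller-price terms) shifts: Qd = 345.5 − 5.5(P + 20).
Solving gives Q = 37.5 with buyers paying $56 and suppliers receiving $36 (the $20 wedge).
The less price-elastic side of the market bears the larger share of a per-unit tax.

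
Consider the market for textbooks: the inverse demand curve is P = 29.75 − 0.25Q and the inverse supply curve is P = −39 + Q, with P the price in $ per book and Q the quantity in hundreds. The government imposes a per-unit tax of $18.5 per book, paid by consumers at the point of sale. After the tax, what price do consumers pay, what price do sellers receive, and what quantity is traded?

Consumers pay $19.7; sellers receive $1.2; quantity = 40.2.

Inverting to Q(P) form: Qd = 119 − 4P; Qs = P + 39.
Without the tax, 119 − 4P = P + 39 gives 5P = 80, so P* = $16 and Q* = 55.
With the tax collected from consumers, demand (in seller-price terms) shifts: Qd = 119 − 4(P + 18.5).
New equilibrium: consumers pay $19.7, sellers receive $1.2, Q = 40.2. (Wedge: Pb − Ps = 18.5.)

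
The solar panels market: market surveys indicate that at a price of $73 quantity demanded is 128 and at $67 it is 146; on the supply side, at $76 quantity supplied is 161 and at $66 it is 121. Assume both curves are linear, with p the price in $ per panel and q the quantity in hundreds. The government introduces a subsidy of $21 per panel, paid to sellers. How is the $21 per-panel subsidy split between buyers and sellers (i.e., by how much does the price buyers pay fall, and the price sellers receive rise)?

Buyers gain $12 per panel; sellers gain $9 per panel.

Demand slope: (146 − 128)/(67 − 73) = -3, so qd = 347 − 3p.
Supply slope: (121 − 161)/(66 − 76) = 4, so qs = 4p − 143.
Before the subsidy: set 347 − 3p = 4p − 143 → p* = $70, q* = 137.
With a per-unit subsidy paid to sellers, each receives p + 21 per unit sold, so supply becomes qs = 4(p + 21) − 143.
Solving gives q = 173 with buyers paying $58 and sellers receiving $79 (the $21 wedge).
Gain to buyers: $12; to sellers: $9. (They sum to $21.)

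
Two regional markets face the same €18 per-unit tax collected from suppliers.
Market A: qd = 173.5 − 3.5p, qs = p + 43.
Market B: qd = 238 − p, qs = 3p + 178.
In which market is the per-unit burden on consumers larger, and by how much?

Market A: pre-tax p* = €29, q* = 72; post-tax q = 58; per-unit burden on consumers = €4.
Market B: pre-tax p* = €15, q* = 223; post-tax q = 209.5; per-unit burden on consumers = €13.5.
Difference: €4 vs €13.5 → market B is larger by €9.5.

Market B, by €9.5.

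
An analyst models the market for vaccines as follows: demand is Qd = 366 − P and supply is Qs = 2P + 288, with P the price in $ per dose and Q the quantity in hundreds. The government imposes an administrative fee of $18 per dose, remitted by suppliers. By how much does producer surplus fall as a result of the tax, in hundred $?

Producer surplus falls by $2004 hundred.

Before the tax: set 366 − P = 2P + 288 → P* = $26, Q* = 340.
With the tax collected from suppliers, supply shifts: Qs = 2(P − 18) + 288.
Solving gives Q = 328 with consumers paying $38 and suppliers receiving $20 (the $18 wedge).
ΔPS is the trapezoid between Q = 328 and Q = 340 of height $6: ½ · (340 + 328) · 6 = $2004.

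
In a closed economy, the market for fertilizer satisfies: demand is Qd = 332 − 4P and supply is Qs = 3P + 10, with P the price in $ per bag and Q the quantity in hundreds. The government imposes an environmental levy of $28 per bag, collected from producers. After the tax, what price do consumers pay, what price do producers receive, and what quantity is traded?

Consumers pay $58; producers receive $30; quantity = 100.

Before the tax: set 332 − 4P = 3P + 10 → P* = $46, Q* = 148.
With the tax collected from producers, supply shifts: Qs = 3(P − 28) + 10.
New equilibrium: consumers pay $58, producers receive $30, Q = 100. (Wedge: Pb − Ps = 28.)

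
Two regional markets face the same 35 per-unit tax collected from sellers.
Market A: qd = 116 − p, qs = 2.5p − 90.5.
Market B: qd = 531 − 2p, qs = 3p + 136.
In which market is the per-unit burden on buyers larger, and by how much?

Market A, by 4.

Market A: pre-tax p* = 59, q* = 57; post-tax q = 32; per-unit burden on buyers = 25.
Market B: pre-tax p* = 79, q* = 373; post-tax q = 331; per-unit burden on buyers = 21.
Difference: 25 vs 21 → market A is larger by 4.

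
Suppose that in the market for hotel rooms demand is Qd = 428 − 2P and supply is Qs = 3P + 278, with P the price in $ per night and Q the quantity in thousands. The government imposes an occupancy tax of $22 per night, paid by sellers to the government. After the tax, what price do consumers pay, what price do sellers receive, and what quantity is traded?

Before the tax: set 428 − 2P = 3P + 278 → P* = $30, Q* = 368.
With the tax collected from sellers, supply shifts: Qs = 3(P − 22) + 278.
New equilibrium: consumers pay $43.2, sellers receive $21.2, Q = 341.6. (Wedge: Pb − Ps = 22.)

Consumers pay $43.2; sellers receive $21.2; quantity = 341.6.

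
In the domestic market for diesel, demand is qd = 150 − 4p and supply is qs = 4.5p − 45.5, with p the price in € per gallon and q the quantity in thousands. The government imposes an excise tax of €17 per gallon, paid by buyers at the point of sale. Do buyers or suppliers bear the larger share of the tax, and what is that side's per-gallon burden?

Without the tax, 150 − 4p = 4.5p − 45.5 gives 8.5p = 195.5, so p* = €23 and q* = 58.
With the tax collected from buyers, demand (in seller-price terms) shifts: qd = 150 − 4(p + 17).
New equilibrium: buyers pay €32, suppliers receive €15, q = 22. (Wedge: pb − ps = 17.)
Per-gallon burden: buyers €9, suppliers €8.
Buyers take the larger share because demand is less price-elastic here (demand slope 4 vs supply slope 4.5).
The less price-elastic side of the market bears the larger share of a per-unit tax.

Buyers bear the larger share: €9 per gallon.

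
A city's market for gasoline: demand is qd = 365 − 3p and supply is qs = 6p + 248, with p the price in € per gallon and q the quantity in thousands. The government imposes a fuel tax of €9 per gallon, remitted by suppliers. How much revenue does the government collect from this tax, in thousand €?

Without the tax, 365 − 3p = 6p + 248 gives 9p = 117, so p* = €13 and q* = 326.
With the tax collected from suppliers, supply shifts: qs = 6(p − 9) + 248.
Solving gives q = 308 with consumers paying €19 and suppliers receiving €10 (the €9 wedge).
Revenue = t · Q = 9 · 308 = €2772.

Tax revenue = €2772 thousand.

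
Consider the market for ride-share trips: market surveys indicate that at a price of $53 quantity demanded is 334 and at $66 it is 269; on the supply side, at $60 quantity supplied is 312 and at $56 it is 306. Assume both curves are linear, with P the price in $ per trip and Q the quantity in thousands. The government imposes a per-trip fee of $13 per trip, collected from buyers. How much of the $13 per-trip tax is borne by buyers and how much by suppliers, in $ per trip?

Demand slope: (269 − 334)/(66 − 53) = -5, so Qd = 599 − 5P.
Supply slope: (306 − 312)/(56 − 60) = 1.5, so Qs = 1.5P + 222.
Without the tax, 599 − 5P = 1.5P + 222 gives 6.5P = 377, so P* = $58 and Q* = 309.
With the tax collected from buyers, demand (in seller-price terms) shifts: Qd = 599 − 5(P + 13).
New equilibrium: buyers pay $61, suppliers receive $48, Q = 294. (Wedge: Pb − Ps = 13.)
Burden on buyers: $3; on suppliers: $10. (They sum to $13.)

Buyers bear $3 per trip; suppliers bear $10 per trip.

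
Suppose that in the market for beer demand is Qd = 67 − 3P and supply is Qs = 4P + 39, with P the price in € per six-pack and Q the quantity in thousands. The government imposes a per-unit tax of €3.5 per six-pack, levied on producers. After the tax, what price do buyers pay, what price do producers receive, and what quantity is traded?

Buyers pay €6; producers receive €2.5; quantity = 49.

Before the tax: set 67 − 3P = 4P + 39 → P* = €4, Q* = 55.
With the tax collected from producers, supply shifts: Qs = 4(P − 3.5) + 39.
Solving gives Q = 49 with buyers paying €6 and producers receiving €2.5 (the €3.5 wedge).
The less price-elastic side of the market bears the larger share of a per-unit tax.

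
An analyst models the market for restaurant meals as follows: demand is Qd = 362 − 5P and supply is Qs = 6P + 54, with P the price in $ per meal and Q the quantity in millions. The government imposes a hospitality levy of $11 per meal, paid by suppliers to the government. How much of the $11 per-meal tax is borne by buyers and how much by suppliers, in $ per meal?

Before the tax: set 362 − 5P = 6P + 54 → P* = $28, Q* = 222.
With the tax collected from suppliers, supply shifts: Qs = 6(P − 11) + 54.
New equilibrium: buyers pay $34, suppliers receive $23, Q = 192. (Wedge: Pb − Ps = 11.)
Burden on buyers: $6; on suppliers: $5. (They sum to $11.)
The less price-elastic side of the market bears the larger share of a per-unit tax.

Buyers bear $6 per meal; suppliers bear $5 per meal.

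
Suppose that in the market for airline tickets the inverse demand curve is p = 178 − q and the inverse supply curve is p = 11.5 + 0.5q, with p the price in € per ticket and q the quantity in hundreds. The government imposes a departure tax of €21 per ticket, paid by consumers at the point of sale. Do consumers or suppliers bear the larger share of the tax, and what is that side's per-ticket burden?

Consumers bear the larger share: €14 per ticket.

Inverting to q(p) form: qd = 178 − p; qs = 2p − 23.
Without the tax, 178 − p = 2p − 23 gives 3p = 201, so p* = €67 and q* = 111.
With the tax collected from consumers, demand (in seller-price terms) shifts: qd = 178 − (p + 21).
Solving gives q = 97 with consumers paying €81 and suppliers receiving €60 (the €21 wedge).
Per-ticket burden: consumers €14, suppliers €7.
Consumers take the larger share because demand is less price-elastic here (demand slope 1 vs supply slope 2).
The less price-elastic side of the market bears the larger share of a per-unit tax.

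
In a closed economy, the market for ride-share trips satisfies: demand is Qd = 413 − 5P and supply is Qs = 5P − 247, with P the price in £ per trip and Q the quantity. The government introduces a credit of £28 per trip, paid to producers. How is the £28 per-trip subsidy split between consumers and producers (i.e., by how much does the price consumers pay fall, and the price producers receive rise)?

Consumers gain £14 per trip; producers gain £14 per trip.

Before the subsidy: set 413 − 5P = 5P − 247 → P* = £66, Q* = 83.
With a per-unit subsidy paid to producers, each receives P + 28 per unit sold, so supply becomes Qs = 5(P + 28) − 247.
New equilibrium: consumers pay £52, producers receive £80, Q = 153. (Wedge: Pb − Ps = −28.)
Gain to consumers: £14; to producers: £14. (They sum to £28.)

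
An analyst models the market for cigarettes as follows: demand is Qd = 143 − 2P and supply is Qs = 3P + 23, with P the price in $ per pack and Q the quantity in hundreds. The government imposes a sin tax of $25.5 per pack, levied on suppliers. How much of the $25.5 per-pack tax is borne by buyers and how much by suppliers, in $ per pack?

Without the tax, 143 − 2P = 3P + 23 gives 5P = 120, so P* = $24 and Q* = 95.
With the tax collected from suppliers, supply shifts: Qs = 3(P − 25.5) + 23.
Solving gives Q = 64.4 with buyers paying $39.3 and suppliers receiving $13.8 (the $25.5 wedge).
Burden on buyers: $15.3; on suppliers: $10.2. (They sum to $25.5.)
The less price-elastic side of the market bears the larger share of a per-unit tax.

Buyers bear $15.3 per pack; suppliers bear $10.2 per pack.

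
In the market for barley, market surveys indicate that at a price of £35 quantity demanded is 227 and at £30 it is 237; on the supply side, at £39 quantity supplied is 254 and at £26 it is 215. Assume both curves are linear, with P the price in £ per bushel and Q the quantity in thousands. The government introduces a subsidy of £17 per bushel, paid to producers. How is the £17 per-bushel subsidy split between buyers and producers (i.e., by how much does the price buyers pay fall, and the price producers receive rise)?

Demand slope: (237 − 227)/(30 − 35) = -2, so Qd = 297 − 2P.
Supply slope: (215 − 254)/(26 − 39) = 3, so Qs = 3P + 137.
Before the subsidy: set 297 − 2P = 3P + 137 → P* = £32, Q* = 233.
With a per-unit subsidy paid to producers, each receives P + 17 per unit sold, so supply becomes Qs = 3(P + 17) + 137.
New equilibrium: buyers pay £21.8, producers receive £38.8, Q = 253.4. (Wedge: Pb − Ps = −17.)
Gain to buyers: £10.2; to producers: £6.8. (They sum to £17.)

Buyers gain £10.2 per bushel; producers gain £6.8 per bushel.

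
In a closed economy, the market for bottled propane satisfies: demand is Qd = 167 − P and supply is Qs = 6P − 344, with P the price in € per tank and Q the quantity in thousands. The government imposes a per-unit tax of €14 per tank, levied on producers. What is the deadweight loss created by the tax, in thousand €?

Before the tax: set 167 − P = 6P − 344 → P* = €73, Q* = 94.
With the tax collected from producers, supply shifts: Qs = 6(P − 14) − 344.
New equilibrium: buyers pay €85, producers receive €71, Q = 82. (Wedge: Pb − Ps = 14.)
Quantity falls by |ΔQ| = |94 − 82| = 12.
DWL = ½ · t · |ΔQ| = ½ · 14 · 12 = €84.

Deadweight loss = €84 thousand.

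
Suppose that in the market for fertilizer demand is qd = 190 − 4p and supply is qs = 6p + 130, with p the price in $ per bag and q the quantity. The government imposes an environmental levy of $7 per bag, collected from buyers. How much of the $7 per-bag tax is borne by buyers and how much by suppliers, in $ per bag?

Buyers bear $4.2 per bag; suppliers bear $2.8 per bag.

Before the tax: set 190 − 4p = 6p + 130 → p* = $6, q* = 166.
With the tax collected from buyers, demand (in seller-price terms) shifts: qd = 190 − 4(p + 7).
Solving gives q = 149.2 with buyers paying $10.2 and suppliers receiving $3.2 (the $7 wedge).
Burden on buyers: $4.2; on suppliers: $2.8. (They sum to $7.)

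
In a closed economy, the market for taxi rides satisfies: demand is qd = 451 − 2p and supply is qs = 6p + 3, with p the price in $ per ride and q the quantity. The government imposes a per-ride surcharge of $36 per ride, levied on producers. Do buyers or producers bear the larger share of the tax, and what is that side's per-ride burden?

Buyers bear the larger share: $27 per ride.

Before the tax: set 451 − 2p = 6p + 3 → p* = $56, q* = 339.
With the tax collected from producers, supply shifts: qs = 6(p − 36) + 3.
Solving gives q = 285 with buyers paying $83 and producers receiving $47 (the $36 wedge).
Per-ride burden: buyers $27, producers $9.
Buyers take the larger share because demand is less price-elastic here (demand slope 2 vs supply slope 6).
The less price-elastic side of the market bears the larger share of a per-unit tax.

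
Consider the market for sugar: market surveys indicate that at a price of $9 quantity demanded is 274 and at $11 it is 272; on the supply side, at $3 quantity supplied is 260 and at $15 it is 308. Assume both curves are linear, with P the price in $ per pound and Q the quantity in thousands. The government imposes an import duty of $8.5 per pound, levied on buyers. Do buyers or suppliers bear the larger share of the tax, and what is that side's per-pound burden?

Buyers bear the larger share: $6.8 per pound.

Demand slope: (272 − 274)/(11 − 9) = -1, so Qd = 283 − P.
Supply slope: (308 − 260)/(15 − 3) = 4, so Qs = 4P + 248.
Before the tax: set 283 − P = 4P + 248 → P* = $7, Q* = 276.
With the tax collected from buyers, demand (in seller-price terms) shifts: Qd = 283 − (P + 8.5).
Solving gives Q = 269.2 with buyers paying $13.8 and suppliers receiving $5.3 (the $8.5 wedge).
Per-pound burden: buyers $6.8, suppliers $1.7.
Buyers take the larger share because demand is less price-elastic here (demand slope 1 vs supply slope 4).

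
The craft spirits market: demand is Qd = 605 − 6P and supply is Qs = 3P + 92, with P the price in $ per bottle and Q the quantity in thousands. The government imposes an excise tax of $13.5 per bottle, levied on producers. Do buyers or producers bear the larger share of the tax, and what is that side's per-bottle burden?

Producers bear the larger share: $9 per bottle.

Before the tax: set 605 − 6P = 3P + 92 → P* = $57, Q* = 263.
With the tax collected from producers, supply shifts: Qs = 3(P − 13.5) + 92.
New equilibrium: buyers pay $61.5, producers receive $48, Q = 236. (Wedge: Pb − Ps = 13.5.)
Per-bottle burden: buyers $4.5, producers $9.
Producers take the larger share because supply is less price-elastic here (demand slope 6 vs supply slope 3).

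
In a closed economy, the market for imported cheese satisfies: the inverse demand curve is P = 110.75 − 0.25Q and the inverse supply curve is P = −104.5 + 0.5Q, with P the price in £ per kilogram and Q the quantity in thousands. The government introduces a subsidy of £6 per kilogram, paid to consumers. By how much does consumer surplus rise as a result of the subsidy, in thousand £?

Consumer surplus rises by £582 thousand.

Rewrite in direct form: Qd = 443 − 4P and Qs = 2P + 209.
Before the subsidy: set 443 − 4P = 2P + 209 → P* = £39, Q* = 287.
With a per-unit subsidy paid to consumers, each effectively pays P − 6, so demand becomes Qd = 443 − 4(P − 6).
New equilibrium: consumers pay £37, producers receive £43, Q = 295. (Wedge: Pb − Ps = −6.)
ΔCS is the trapezoid between Q = 295 and Q = 287 of height £2: ½ · (287 + 295) · 2 = £582.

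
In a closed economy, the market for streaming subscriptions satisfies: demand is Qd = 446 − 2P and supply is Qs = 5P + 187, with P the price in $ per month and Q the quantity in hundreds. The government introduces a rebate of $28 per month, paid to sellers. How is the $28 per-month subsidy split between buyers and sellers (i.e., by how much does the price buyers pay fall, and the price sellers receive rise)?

Buyers gain $20 per month; sellers gain $8 per month.

Without the subsidy, 446 − 2P = 5P + 187 gives 7P = 259, so P* = $37 and Q* = 372.
With a per-unit subsidy paid to sellers, each receives P + 28 per unit sold, so supply becomes Qs = 5(P + 28) + 187.
Solving gives Q = 412 with buyers paying $17 and sellers receiving $45 (the $28 wedge).
Gain to buyers: $20; to sellers: $8. (They sum to $28.)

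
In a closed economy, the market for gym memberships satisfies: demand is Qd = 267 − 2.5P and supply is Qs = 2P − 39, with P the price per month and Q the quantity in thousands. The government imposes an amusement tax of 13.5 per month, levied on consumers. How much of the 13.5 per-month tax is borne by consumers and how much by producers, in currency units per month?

Consumers bear 6 per month; producers bear 7.5 per month.

Without the tax, 267 − 2.5P = 2P − 39 gives 4.5P = 306, so P* = 68 and Q* = 97.
With the tax collected from consumers, demand (in seller-price terms) shifts: Qd = 267 − 2.5(P + 13.5).
New equilibrium: consumers pay 74, producers receive 60.5, Q = 82. (Wedge: Pb − Ps = 13.5.)
Burden on consumers: 6; on producers: 7.5. (They sum to 13.5.)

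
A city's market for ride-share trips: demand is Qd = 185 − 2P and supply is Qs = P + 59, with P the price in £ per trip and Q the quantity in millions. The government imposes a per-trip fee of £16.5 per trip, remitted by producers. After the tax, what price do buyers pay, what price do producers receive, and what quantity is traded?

Buyers pay £47.5; producers receive £31; quantity = 90.

Before the tax: set 185 − 2P = P + 59 → P* = £42, Q* = 101.
With the tax collected from producers, supply shifts: Qs = (P − 16.5) + 59.
Solving gives Q = 90 with buyers paying £47.5 and producers receiving £31 (the £16.5 wedge).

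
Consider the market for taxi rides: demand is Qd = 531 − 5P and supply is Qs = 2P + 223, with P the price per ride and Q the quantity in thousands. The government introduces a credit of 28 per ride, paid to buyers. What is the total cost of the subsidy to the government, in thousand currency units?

Without the subsidy, 531 − 5P = 2P + 223 gives 7P = 308, so P* = 44 and Q* = 311.
With a per-unit subsidy paid to buyers, each effectively pays P − 28, so demand becomes Qd = 531 − 5(P − 28).
New equilibrium: buyers pay 36, sellers receive 64, Q = 351. (Wedge: Pb − Ps = −28.)
Outlay = t · Q = 28 · 351 = 9828.

Government outlay = 9828 thousand.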